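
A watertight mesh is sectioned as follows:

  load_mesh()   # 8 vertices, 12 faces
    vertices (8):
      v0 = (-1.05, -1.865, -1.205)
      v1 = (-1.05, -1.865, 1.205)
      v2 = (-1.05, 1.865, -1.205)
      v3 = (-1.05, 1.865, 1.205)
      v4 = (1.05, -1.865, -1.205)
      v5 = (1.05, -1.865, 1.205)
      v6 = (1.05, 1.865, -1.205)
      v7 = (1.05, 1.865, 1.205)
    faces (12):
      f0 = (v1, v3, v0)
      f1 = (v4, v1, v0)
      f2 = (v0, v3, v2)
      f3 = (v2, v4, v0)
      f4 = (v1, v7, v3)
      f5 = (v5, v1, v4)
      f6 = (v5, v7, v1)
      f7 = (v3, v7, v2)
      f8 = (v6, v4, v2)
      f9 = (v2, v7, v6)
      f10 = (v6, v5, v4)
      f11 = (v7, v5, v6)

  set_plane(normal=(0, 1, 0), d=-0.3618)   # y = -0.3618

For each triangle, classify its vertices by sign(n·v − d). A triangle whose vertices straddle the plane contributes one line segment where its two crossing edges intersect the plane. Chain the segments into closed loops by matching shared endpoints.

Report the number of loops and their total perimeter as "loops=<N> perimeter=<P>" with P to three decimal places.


loops=1 perimeter=9.020

Straddling triangles (8 of 12):
  (v1,v3,v0) [-+-] → (-1.05, -0.3618, 1.205)–(-1.05, -0.3618, -0.233764)  len=1.4388
  (v0,v3,v2) [-++] → (-1.05, -0.3618, -0.233764)–(-1.05, -0.3618, -1.205)  len=0.9712
  (v2,v4,v0) [+--] → (0.203694, -0.3618, -1.205)–(-1.05, -0.3618, -1.205)  len=1.2537
  (v1,v7,v3) [-++] → (-0.203694, -0.3618, 1.205)–(-1.05, -0.3618, 1.205)  len=0.8463
  (v5,v7,v1) [-+-] → (1.05, -0.3618, 1.205)–(-0.203694, -0.3618, 1.205)  len=1.2537
  (v6,v4,v2) [+-+] → (1.05, -0.3618, -1.205)–(0.203694, -0.3618, -1.205)  len=0.8463
  (v6,v5,v4) [+--] → (1.05, -0.3618, 0.233764)–(1.05, -0.3618, -1.205)  len=1.4388
  (v7,v5,v6) [+-+] → (1.05, -0.3618, 1.205)–(1.05, -0.3618, 0.233764)  len=0.9712

Chained into 1 loop(s):
  loop 1: 8 segments, perimeter = 9.0200
Total perimeter = 9.020


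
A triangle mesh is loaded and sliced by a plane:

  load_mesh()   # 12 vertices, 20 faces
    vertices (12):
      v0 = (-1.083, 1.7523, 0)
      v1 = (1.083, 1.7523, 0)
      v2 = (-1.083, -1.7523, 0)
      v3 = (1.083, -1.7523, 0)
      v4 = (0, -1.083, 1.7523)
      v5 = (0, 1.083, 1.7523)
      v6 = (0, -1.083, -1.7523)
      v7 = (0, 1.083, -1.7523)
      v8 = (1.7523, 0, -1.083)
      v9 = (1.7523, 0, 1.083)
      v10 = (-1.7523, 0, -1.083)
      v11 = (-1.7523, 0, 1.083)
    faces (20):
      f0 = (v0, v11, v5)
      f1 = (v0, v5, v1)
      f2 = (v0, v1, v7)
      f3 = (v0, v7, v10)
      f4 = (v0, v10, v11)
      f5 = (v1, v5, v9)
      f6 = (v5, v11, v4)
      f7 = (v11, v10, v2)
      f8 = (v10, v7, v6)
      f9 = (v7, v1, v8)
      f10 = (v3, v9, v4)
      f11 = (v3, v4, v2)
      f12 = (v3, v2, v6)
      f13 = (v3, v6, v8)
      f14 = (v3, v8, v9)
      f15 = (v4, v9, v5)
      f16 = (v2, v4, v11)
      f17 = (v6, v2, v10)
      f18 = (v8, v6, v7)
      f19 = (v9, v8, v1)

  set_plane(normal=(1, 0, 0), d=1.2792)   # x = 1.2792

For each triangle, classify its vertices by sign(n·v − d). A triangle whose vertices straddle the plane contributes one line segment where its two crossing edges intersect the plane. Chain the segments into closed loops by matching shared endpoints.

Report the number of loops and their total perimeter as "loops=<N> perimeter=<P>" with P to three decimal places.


loops=1 perimeter=7.792

Straddling triangles (8 of 20):
  (v1,v5,v9) [--+] → (1.2792, 0.292397, 1.2637)–(1.2792, 1.23863, 0.317473)  len=1.3382
  (v7,v1,v8) [--+] → (1.2792, 1.23863, -0.317473)–(1.2792, 0.292397, -1.2637)  len=1.3382
  (v3,v9,v4) [-+-] → (1.2792, -1.23863, 0.317473)–(1.2792, -0.292397, 1.2637)  len=1.3382
  (v3,v6,v8) [--+] → (1.2792, -0.292397, -1.2637)–(1.2792, -1.23863, -0.317473)  len=1.3382
  (v3,v8,v9) [-++] → (1.2792, -1.23863, -0.317473)–(1.2792, -1.23863, 0.317473)  len=0.6349
  (v4,v9,v5) [-+-] → (1.2792, -0.292397, 1.2637)–(1.2792, 0.292397, 1.2637)  len=0.5848
  (v8,v6,v7) [+--] → (1.2792, -0.292397, -1.2637)–(1.2792, 0.292397, -1.2637)  len=0.5848
  (v9,v8,v1) [++-] → (1.2792, 1.23863, -0.317473)–(1.2792, 1.23863, 0.317473)  len=0.6349

Chained into 1 loop(s):
  loop 1: 8 segments, perimeter = 7.7922
Total perimeter = 7.792


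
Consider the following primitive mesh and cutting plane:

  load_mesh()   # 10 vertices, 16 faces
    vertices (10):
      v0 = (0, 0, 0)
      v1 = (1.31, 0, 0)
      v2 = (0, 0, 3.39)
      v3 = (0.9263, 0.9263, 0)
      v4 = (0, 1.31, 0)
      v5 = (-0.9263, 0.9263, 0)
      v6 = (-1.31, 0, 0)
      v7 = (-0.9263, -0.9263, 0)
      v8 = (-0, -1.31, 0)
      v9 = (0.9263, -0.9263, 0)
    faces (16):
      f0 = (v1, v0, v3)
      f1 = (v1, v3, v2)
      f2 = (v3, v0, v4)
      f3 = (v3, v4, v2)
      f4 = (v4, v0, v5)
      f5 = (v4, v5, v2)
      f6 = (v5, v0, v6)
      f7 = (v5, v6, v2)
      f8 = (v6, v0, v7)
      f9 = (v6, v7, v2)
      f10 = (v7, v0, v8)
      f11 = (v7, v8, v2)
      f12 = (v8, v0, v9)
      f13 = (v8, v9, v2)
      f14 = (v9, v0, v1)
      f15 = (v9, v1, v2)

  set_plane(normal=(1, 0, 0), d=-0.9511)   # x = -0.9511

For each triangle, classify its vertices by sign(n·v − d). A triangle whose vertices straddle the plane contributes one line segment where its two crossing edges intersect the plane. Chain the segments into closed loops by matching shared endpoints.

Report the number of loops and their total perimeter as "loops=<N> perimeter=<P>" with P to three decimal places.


loops=1 perimeter=4.273

Straddling triangles (4 of 16):
  (v5,v0,v6) [++-] → (-0.9511, 0, 0)–(-0.9511, 0.86643, 0)  len=0.8664
  (v5,v6,v2) [+-+] → (-0.9511, 0.86643, 0)–(-0.9511, 0, 0.928756)  len=1.2702
  (v6,v0,v7) [-++] → (-0.9511, 0, 0)–(-0.9511, -0.86643, 0)  len=0.8664
  (v6,v7,v2) [-++] → (-0.9511, -0.86643, 0)–(-0.9511, 0, 0.928756)  len=1.2702

Chained into 1 loop(s):
  loop 1: 4 segments, perimeter = 4.2732
Total perimeter = 4.273


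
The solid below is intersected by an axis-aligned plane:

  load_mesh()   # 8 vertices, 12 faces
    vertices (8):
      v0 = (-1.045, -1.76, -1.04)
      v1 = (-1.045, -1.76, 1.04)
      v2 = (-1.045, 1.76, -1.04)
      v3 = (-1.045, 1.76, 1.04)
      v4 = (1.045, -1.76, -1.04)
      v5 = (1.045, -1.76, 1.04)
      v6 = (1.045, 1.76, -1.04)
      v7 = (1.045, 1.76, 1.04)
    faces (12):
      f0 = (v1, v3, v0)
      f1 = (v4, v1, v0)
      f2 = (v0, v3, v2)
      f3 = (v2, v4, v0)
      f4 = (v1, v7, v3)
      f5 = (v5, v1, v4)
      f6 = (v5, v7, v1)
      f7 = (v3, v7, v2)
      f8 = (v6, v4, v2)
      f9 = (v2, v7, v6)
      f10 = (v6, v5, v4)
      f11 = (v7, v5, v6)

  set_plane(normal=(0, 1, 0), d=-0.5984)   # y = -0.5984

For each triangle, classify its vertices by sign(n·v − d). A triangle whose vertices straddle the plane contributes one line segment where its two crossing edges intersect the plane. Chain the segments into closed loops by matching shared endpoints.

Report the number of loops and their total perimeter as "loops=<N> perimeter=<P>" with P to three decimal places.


loops=1 perimeter=8.340

Straddling triangles (8 of 12):
  (v1,v3,v0) [-+-] → (-1.045, -0.5984, 1.04)–(-1.045, -0.5984, -0.3536)  len=1.3936
  (v0,v3,v2) [-++] → (-1.045, -0.5984, -0.3536)–(-1.045, -0.5984, -1.04)  len=0.6864
  (v2,v4,v0) [+--] → (0.3553, -0.5984, -1.04)–(-1.045, -0.5984, -1.04)  len=1.4003
  (v1,v7,v3) [-++] → (-0.3553, -0.5984, 1.04)–(-1.045, -0.5984, 1.04)  len=0.6897
  (v5,v7,v1) [-+-] → (1.045, -0.5984, 1.04)–(-0.3553, -0.5984, 1.04)  len=1.4003
  (v6,v4,v2) [+-+] → (1.045, -0.5984, -1.04)–(0.3553, -0.5984, -1.04)  len=0.6897
  (v6,v5,v4) [+--] → (1.045, -0.5984, 0.3536)–(1.045, -0.5984, -1.04)  len=1.3936
  (v7,v5,v6) [+-+] → (1.045, -0.5984, 1.04)–(1.045, -0.5984, 0.3536)  len=0.6864

Chained into 1 loop(s):
  loop 1: 8 segments, perimeter = 8.3400
Total perimeter = 8.340


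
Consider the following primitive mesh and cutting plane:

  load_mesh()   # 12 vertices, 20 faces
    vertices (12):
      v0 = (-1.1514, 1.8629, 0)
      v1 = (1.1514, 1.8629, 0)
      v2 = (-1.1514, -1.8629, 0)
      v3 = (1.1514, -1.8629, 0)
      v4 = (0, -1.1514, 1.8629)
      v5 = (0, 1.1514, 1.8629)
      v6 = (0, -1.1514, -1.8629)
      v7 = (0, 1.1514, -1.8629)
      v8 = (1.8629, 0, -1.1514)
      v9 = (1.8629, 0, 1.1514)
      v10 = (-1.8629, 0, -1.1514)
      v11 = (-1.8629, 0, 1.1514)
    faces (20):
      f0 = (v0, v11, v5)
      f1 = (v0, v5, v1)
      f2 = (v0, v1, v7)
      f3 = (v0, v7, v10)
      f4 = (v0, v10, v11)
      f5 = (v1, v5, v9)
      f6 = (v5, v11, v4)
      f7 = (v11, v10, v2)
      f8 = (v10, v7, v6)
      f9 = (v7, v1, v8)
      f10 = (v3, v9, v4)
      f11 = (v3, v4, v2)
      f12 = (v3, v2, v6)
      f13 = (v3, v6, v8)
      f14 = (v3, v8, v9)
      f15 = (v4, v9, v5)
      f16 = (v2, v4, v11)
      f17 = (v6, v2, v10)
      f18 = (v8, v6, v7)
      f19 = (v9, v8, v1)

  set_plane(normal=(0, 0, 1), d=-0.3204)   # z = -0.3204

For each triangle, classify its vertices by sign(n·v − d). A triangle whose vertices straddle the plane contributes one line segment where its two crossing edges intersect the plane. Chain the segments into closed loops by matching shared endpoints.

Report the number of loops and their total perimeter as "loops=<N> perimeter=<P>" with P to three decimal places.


Straddling triangles (10 of 20):
  (v0,v1,v7) [++-] → (0.953371, 1.74053, -0.3204)–(-0.953371, 1.74053, -0.3204)  len=1.9067
  (v0,v7,v10) [+--] → (-0.953371, 1.74053, -0.3204)–(-1.34939, 1.34451, -0.3204)  len=0.5601
  (v0,v10,v11) [+-+] → (-1.34939, 1.34451, -0.3204)–(-1.8629, 0, -0.3204)  len=1.4392
  (v11,v10,v2) [+-+] → (-1.8629, 0, -0.3204)–(-1.34939, -1.34451, -0.3204)  len=1.4392
  (v7,v1,v8) [-+-] → (0.953371, 1.74053, -0.3204)–(1.34939, 1.34451, -0.3204)  len=0.5601
  (v3,v2,v6) [++-] → (-0.953371, -1.74053, -0.3204)–(0.953371, -1.74053, -0.3204)  len=1.9067
  (v3,v6,v8) [+--] → (0.953371, -1.74053, -0.3204)–(1.34939, -1.34451, -0.3204)  len=0.5601
  (v3,v8,v9) [+-+] → (1.34939, -1.34451, -0.3204)–(1.8629, 0, -0.3204)  len=1.4392
  (v6,v2,v10) [-+-] → (-0.953371, -1.74053, -0.3204)–(-1.34939, -1.34451, -0.3204)  len=0.5601
  (v9,v8,v1) [+-+] → (1.8629, 0, -0.3204)–(1.34939, 1.34451, -0.3204)  len=1.4392

Chained into 1 loop(s):
  loop 1: 10 segments, perimeter = 11.8106
Total perimeter = 11.811

loops=1 perimeter=11.811


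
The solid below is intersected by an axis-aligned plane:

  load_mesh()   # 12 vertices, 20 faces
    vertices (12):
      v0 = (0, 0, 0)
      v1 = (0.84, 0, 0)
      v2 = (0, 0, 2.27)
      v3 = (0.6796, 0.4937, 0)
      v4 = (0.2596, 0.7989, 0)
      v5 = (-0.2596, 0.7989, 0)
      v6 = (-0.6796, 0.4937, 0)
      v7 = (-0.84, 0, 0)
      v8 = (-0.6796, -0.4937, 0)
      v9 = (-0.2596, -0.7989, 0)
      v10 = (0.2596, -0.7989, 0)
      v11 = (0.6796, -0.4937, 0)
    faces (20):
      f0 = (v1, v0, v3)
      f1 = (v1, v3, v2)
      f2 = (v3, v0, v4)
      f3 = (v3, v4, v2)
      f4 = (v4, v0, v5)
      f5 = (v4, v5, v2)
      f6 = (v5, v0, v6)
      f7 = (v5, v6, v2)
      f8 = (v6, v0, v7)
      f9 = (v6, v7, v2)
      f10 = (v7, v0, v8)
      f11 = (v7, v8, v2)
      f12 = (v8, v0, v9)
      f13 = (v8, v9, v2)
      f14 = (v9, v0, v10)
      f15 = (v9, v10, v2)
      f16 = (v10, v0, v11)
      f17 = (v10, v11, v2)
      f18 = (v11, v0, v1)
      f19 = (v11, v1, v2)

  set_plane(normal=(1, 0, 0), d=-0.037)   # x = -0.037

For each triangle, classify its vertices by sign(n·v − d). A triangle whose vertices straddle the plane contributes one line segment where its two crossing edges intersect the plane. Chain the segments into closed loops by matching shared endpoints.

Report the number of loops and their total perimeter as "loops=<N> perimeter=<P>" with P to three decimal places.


Straddling triangles (12 of 20):
  (v4,v0,v5) [++-] → (-0.037, 0.113865, 0)–(-0.037, 0.7989, 0)  len=0.6850
  (v4,v5,v2) [+-+] → (-0.037, 0.7989, 0)–(-0.037, 0.113865, 1.94646)  len=2.0635
  (v5,v0,v6) [-+-] → (-0.037, 0.113865, 0)–(-0.037, 0.0268789, 0)  len=0.0870
  (v5,v6,v2) [--+] → (-0.037, 0.0268789, 2.14641)–(-0.037, 0.113865, 1.94646)  len=0.2181
  (v6,v0,v7) [-+-] → (-0.037, 0.0268789, 0)–(-0.037, 0, 0)  len=0.0269
  (v6,v7,v2) [--+] → (-0.037, 0, 2.17001)–(-0.037, 0.0268789, 2.14641)  len=0.0358
  (v7,v0,v8) [-+-] → (-0.037, 0, 0)–(-0.037, -0.0268789, 0)  len=0.0269
  (v7,v8,v2) [--+] → (-0.037, -0.0268789, 2.14641)–(-0.037, 0, 2.17001)  len=0.0358
  (v8,v0,v9) [-+-] → (-0.037, -0.0268789, 0)–(-0.037, -0.113865, 0)  len=0.0870
  (v8,v9,v2) [--+] → (-0.037, -0.113865, 1.94646)–(-0.037, -0.0268789, 2.14641)  len=0.2181
  (v9,v0,v10) [-++] → (-0.037, -0.113865, 0)–(-0.037, -0.7989, 0)  len=0.6850
  (v9,v10,v2) [-++] → (-0.037, -0.7989, 0)–(-0.037, -0.113865, 1.94646)  len=2.0635

Chained into 1 loop(s):
  loop 1: 12 segments, perimeter = 6.2324
Total perimeter = 6.232

loops=1 perimeter=6.232


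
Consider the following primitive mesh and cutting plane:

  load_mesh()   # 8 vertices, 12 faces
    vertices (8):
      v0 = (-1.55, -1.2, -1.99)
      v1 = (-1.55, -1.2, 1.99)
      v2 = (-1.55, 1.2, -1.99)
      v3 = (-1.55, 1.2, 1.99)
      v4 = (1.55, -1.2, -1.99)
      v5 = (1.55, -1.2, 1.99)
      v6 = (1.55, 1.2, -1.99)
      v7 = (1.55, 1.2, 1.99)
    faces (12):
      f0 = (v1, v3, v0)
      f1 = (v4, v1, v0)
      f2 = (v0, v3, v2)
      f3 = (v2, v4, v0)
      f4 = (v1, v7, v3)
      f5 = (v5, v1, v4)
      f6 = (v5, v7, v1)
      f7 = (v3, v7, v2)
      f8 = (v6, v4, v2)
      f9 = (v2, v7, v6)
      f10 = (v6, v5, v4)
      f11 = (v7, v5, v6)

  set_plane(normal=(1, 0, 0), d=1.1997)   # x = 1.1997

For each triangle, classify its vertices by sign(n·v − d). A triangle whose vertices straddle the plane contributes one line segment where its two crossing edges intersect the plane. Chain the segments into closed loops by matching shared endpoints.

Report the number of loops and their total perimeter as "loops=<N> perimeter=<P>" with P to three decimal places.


loops=1 perimeter=12.760

Straddling triangles (8 of 12):
  (v4,v1,v0) [+--] → (1.1997, -1.2, -1.54026)–(1.1997, -1.2, -1.99)  len=0.4497
  (v2,v4,v0) [-+-] → (1.1997, -0.9288, -1.99)–(1.1997, -1.2, -1.99)  len=0.2712
  (v1,v7,v3) [-+-] → (1.1997, 0.9288, 1.99)–(1.1997, 1.2, 1.99)  len=0.2712
  (v5,v1,v4) [+-+] → (1.1997, -1.2, 1.99)–(1.1997, -1.2, -1.54026)  len=3.5303
  (v5,v7,v1) [++-] → (1.1997, 0.9288, 1.99)–(1.1997, -1.2, 1.99)  len=2.1288
  (v3,v7,v2) [-+-] → (1.1997, 1.2, 1.99)–(1.1997, 1.2, 1.54026)  len=0.4497
  (v6,v4,v2) [++-] → (1.1997, -0.9288, -1.99)–(1.1997, 1.2, -1.99)  len=2.1288
  (v2,v7,v6) [-++] → (1.1997, 1.2, 1.54026)–(1.1997, 1.2, -1.99)  len=3.5303

Chained into 1 loop(s):
  loop 1: 8 segments, perimeter = 12.7600
Total perimeter = 12.760


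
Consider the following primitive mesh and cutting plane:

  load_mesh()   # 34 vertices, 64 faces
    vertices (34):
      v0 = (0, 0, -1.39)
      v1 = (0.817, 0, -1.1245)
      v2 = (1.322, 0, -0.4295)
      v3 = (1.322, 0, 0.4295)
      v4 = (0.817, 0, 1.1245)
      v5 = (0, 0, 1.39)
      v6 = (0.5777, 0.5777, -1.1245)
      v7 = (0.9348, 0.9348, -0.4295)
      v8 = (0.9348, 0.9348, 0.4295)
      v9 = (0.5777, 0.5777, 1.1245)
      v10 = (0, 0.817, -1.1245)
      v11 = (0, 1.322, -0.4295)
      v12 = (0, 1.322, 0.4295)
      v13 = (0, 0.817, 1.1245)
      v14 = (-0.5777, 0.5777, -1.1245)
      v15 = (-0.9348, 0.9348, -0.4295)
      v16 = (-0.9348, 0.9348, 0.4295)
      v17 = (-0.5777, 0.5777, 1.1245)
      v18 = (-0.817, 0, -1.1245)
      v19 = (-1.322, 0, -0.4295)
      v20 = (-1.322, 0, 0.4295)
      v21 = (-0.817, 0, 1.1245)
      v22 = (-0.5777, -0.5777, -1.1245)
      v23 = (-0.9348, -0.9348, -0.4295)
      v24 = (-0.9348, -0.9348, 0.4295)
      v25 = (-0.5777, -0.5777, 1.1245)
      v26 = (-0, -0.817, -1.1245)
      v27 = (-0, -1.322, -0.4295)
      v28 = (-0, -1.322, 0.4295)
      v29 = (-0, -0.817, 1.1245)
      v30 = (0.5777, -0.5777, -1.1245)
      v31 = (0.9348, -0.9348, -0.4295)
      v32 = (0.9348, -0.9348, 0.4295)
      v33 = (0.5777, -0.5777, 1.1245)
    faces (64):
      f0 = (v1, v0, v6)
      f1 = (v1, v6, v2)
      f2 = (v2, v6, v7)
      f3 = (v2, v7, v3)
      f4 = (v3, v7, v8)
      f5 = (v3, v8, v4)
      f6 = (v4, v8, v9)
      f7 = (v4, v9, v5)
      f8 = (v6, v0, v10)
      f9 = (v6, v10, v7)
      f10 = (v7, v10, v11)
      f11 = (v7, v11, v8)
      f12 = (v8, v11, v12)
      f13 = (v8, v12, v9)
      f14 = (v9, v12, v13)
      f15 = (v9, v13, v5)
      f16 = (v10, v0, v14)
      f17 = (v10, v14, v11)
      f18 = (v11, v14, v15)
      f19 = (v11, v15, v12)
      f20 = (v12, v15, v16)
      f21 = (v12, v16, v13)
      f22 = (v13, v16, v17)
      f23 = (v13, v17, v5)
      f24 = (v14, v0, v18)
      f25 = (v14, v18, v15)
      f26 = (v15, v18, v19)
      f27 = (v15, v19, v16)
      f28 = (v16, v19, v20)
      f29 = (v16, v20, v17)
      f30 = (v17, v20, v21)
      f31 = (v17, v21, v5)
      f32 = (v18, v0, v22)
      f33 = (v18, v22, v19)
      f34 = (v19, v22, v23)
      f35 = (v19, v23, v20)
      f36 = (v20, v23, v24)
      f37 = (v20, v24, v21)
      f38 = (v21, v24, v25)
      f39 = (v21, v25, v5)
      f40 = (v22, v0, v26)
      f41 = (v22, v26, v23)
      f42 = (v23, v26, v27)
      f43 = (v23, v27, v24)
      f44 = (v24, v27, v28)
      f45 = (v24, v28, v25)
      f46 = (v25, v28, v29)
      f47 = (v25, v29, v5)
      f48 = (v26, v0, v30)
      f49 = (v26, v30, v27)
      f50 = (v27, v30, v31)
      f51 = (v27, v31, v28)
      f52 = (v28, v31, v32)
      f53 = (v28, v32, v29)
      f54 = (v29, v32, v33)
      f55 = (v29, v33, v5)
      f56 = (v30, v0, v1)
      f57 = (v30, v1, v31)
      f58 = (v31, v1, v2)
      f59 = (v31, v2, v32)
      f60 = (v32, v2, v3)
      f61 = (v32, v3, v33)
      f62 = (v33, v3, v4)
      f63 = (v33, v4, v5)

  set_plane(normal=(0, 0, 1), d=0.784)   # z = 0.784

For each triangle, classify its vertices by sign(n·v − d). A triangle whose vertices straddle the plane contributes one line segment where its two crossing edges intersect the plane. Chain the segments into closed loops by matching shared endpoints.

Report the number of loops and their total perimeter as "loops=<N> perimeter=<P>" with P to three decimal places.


loops=1 perimeter=6.517

Straddling triangles (16 of 64):
  (v3,v8,v4) [--+] → (0.874714, 0.457985, 0.784)–(1.06441, 0, 0.784)  len=0.4957
  (v4,v8,v9) [+-+] → (0.874714, 0.457985, 0.784)–(0.752653, 0.752653, 0.784)  len=0.3189
  (v8,v12,v9) [--+] → (0.294669, 0.942353, 0.784)–(0.752653, 0.752653, 0.784)  len=0.4957
  (v9,v12,v13) [+-+] → (0.294669, 0.942353, 0.784)–(0, 1.06441, 0.784)  len=0.3189
  (v12,v16,v13) [--+] → (-0.457985, 0.874714, 0.784)–(0, 1.06441, 0.784)  len=0.4957
  (v13,v16,v17) [+-+] → (-0.457985, 0.874714, 0.784)–(-0.752653, 0.752653, 0.784)  len=0.3189
  (v16,v20,v17) [--+] → (-0.942353, 0.294669, 0.784)–(-0.752653, 0.752653, 0.784)  len=0.4957
  (v17,v20,v21) [+-+] → (-0.942353, 0.294669, 0.784)–(-1.06441, 0, 0.784)  len=0.3189
  (v20,v24,v21) [--+] → (-0.874714, -0.457985, 0.784)–(-1.06441, 0, 0.784)  len=0.4957
  (v21,v24,v25) [+-+] → (-0.874714, -0.457985, 0.784)–(-0.752653, -0.752653, 0.784)  len=0.3189
  (v24,v28,v25) [--+] → (-0.294669, -0.942353, 0.784)–(-0.752653, -0.752653, 0.784)  len=0.4957
  (v25,v28,v29) [+-+] → (-0.294669, -0.942353, 0.784)–(0, -1.06441, 0.784)  len=0.3189
  (v28,v32,v29) [--+] → (0.457985, -0.874714, 0.784)–(0, -1.06441, 0.784)  len=0.4957
  (v29,v32,v33) [+-+] → (0.457985, -0.874714, 0.784)–(0.752653, -0.752653, 0.784)  len=0.3189
  (v32,v3,v33) [--+] → (0.942353, -0.294669, 0.784)–(0.752653, -0.752653, 0.784)  len=0.4957
  (v33,v3,v4) [+-+] → (0.942353, -0.294669, 0.784)–(1.06441, 0, 0.784)  len=0.3189

Chained into 1 loop(s):
  loop 1: 16 segments, perimeter = 6.5173
Total perimeter = 6.517


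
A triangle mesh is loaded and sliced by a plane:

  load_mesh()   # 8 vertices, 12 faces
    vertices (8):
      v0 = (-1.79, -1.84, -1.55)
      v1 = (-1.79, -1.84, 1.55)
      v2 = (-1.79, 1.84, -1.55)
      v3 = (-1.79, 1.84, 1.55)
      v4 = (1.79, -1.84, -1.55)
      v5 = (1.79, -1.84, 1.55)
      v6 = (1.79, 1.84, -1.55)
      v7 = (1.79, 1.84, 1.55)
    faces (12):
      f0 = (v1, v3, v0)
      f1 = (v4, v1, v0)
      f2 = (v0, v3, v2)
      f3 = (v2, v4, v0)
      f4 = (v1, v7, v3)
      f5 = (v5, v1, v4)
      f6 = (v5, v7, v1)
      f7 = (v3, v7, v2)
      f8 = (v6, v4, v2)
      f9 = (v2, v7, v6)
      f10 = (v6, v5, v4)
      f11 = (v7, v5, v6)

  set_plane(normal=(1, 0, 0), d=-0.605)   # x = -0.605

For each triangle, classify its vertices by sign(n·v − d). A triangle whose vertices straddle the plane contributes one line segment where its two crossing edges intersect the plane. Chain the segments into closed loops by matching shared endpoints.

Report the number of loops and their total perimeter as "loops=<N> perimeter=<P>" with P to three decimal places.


Straddling triangles (8 of 12):
  (v4,v1,v0) [+--] → (-0.605, -1.84, 0.523883)–(-0.605, -1.84, -1.55)  len=2.0739
  (v2,v4,v0) [-+-] → (-0.605, 0.621899, -1.55)–(-0.605, -1.84, -1.55)  len=2.4619
  (v1,v7,v3) [-+-] → (-0.605, -0.621899, 1.55)–(-0.605, 1.84, 1.55)  len=2.4619
  (v5,v1,v4) [+-+] → (-0.605, -1.84, 1.55)–(-0.605, -1.84, 0.523883)  len=1.0261
  (v5,v7,v1) [++-] → (-0.605, -0.621899, 1.55)–(-0.605, -1.84, 1.55)  len=1.2181
  (v3,v7,v2) [-+-] → (-0.605, 1.84, 1.55)–(-0.605, 1.84, -0.523883)  len=2.0739
  (v6,v4,v2) [++-] → (-0.605, 0.621899, -1.55)–(-0.605, 1.84, -1.55)  len=1.2181
  (v2,v7,v6) [-++] → (-0.605, 1.84, -0.523883)–(-0.605, 1.84, -1.55)  len=1.0261

Chained into 1 loop(s):
  loop 1: 8 segments, perimeter = 13.5600
Total perimeter = 13.560

loops=1 perimeter=13.560


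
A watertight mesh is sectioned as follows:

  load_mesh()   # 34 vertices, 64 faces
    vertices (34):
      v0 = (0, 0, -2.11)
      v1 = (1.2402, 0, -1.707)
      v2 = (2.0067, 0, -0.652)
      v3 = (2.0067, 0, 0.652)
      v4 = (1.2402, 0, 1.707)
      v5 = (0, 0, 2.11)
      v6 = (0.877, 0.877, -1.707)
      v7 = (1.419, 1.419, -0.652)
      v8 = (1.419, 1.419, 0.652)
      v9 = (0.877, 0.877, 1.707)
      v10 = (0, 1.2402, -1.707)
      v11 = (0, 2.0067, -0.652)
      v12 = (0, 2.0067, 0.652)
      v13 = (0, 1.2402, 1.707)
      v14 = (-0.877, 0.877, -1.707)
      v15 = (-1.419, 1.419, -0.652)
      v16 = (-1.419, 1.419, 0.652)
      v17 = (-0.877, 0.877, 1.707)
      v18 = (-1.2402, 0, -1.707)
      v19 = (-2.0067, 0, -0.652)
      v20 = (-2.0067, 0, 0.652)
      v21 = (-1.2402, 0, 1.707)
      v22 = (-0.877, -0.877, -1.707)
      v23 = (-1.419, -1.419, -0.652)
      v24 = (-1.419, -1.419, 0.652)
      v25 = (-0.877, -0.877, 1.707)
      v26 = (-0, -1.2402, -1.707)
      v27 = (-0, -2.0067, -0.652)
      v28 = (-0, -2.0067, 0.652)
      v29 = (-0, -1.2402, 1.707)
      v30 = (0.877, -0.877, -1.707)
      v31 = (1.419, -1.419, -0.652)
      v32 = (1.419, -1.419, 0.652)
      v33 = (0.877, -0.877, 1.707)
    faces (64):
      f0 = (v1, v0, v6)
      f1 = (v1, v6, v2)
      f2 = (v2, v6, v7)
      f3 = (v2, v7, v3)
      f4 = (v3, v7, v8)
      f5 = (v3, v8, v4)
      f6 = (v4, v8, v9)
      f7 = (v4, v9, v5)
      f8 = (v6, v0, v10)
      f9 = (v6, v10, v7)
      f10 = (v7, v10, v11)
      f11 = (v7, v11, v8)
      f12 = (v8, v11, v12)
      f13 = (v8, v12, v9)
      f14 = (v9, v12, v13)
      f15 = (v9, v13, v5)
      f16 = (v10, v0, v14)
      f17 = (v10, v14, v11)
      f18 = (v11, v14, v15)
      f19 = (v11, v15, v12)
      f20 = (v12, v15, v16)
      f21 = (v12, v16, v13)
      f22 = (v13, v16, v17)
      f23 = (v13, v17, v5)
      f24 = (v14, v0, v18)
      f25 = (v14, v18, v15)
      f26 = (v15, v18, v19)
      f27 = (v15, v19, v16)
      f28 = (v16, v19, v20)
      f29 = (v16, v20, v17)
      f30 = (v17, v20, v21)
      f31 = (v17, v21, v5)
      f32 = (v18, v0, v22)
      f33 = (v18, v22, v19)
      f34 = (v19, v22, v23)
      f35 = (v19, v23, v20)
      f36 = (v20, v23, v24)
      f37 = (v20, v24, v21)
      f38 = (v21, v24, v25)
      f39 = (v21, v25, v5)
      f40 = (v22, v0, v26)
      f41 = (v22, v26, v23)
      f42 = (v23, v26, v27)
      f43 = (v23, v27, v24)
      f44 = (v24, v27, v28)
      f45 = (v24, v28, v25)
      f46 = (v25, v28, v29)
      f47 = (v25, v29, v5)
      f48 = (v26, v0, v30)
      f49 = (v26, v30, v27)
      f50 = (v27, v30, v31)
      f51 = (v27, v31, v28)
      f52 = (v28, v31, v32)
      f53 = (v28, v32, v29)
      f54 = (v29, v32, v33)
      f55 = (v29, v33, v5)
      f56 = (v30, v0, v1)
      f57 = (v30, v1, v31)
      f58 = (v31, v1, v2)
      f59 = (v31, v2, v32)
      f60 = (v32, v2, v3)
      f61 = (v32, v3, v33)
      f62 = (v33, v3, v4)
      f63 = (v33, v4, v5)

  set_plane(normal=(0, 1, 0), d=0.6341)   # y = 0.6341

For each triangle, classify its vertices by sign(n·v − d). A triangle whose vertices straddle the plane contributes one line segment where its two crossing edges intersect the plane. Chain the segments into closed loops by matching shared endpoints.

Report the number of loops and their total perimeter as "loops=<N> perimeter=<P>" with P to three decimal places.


Straddling triangles (20 of 64):
  (v1,v0,v6) [--+] → (0.6341, 0.6341, -1.81862)–(0.977594, 0.6341, -1.707)  len=0.3612
  (v1,v6,v2) [-+-] → (0.977594, 0.6341, -1.707)–(1.18989, 0.6341, -1.4148)  len=0.3612
  (v2,v6,v7) [-++] → (1.18989, 0.6341, -1.4148)–(1.74408, 0.6341, -0.652)  len=0.9429
  (v2,v7,v3) [-+-] → (1.74408, 0.6341, -0.652)–(1.74408, 0.6341, 0.0692894)  len=0.7213
  (v3,v7,v8) [-++] → (1.74408, 0.6341, 0.0692894)–(1.74408, 0.6341, 0.652)  len=0.5827
  (v3,v8,v4) [-+-] → (1.74408, 0.6341, 0.652)–(1.3201, 0.6341, 1.23556)  len=0.7213
  (v4,v8,v9) [-++] → (1.3201, 0.6341, 1.23556)–(0.977594, 0.6341, 1.707)  len=0.5827
  (v4,v9,v5) [-+-] → (0.977594, 0.6341, 1.707)–(0.6341, 0.6341, 1.81862)  len=0.3612
  (v6,v0,v10) [+-+] → (0.6341, 0.6341, -1.81862)–(0, 0.6341, -1.90395)  len=0.6398
  (v9,v13,v5) [++-] → (0, 0.6341, 1.90395)–(0.6341, 0.6341, 1.81862)  len=0.6398
  (v10,v0,v14) [+-+] → (0, 0.6341, -1.90395)–(-0.6341, 0.6341, -1.81862)  len=0.6398
  (v13,v17,v5) [++-] → (-0.6341, 0.6341, 1.81862)–(0, 0.6341, 1.90395)  len=0.6398
  (v14,v0,v18) [+--] → (-0.6341, 0.6341, -1.81862)–(-0.977594, 0.6341, -1.707)  len=0.3612
  (v14,v18,v15) [+-+] → (-0.977594, 0.6341, -1.707)–(-1.3201, 0.6341, -1.23556)  len=0.5827
  (v15,v18,v19) [+--] → (-1.3201, 0.6341, -1.23556)–(-1.74408, 0.6341, -0.652)  len=0.7213
  (v15,v19,v16) [+-+] → (-1.74408, 0.6341, -0.652)–(-1.74408, 0.6341, -0.0692894)  len=0.5827
  (v16,v19,v20) [+--] → (-1.74408, 0.6341, -0.0692894)–(-1.74408, 0.6341, 0.652)  len=0.7213
  (v16,v20,v17) [+-+] → (-1.74408, 0.6341, 0.652)–(-1.18989, 0.6341, 1.4148)  len=0.9429
  (v17,v20,v21) [+--] → (-1.18989, 0.6341, 1.4148)–(-0.977594, 0.6341, 1.707)  len=0.3612
  (v17,v21,v5) [+--] → (-0.977594, 0.6341, 1.707)–(-0.6341, 0.6341, 1.81862)  len=0.3612

Chained into 1 loop(s):
  loop 1: 20 segments, perimeter = 11.8281
Total perimeter = 11.828

loops=1 perimeter=11.828


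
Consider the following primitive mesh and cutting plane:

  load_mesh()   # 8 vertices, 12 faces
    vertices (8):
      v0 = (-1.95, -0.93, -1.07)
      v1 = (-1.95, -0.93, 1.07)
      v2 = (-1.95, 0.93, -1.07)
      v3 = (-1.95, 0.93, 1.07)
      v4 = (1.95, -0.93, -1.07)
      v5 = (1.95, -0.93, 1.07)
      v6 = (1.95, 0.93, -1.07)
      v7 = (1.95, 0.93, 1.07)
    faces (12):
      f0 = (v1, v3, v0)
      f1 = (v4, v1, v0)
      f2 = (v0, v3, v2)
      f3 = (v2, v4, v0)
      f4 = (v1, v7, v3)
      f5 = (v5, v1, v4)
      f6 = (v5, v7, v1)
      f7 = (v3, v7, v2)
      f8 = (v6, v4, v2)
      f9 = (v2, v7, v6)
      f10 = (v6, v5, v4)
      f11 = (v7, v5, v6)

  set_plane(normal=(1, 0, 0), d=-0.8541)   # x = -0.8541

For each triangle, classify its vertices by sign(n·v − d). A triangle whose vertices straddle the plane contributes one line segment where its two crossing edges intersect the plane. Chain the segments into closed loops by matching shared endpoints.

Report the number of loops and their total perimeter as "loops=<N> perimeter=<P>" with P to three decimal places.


loops=1 perimeter=8.000

Straddling triangles (8 of 12):
  (v4,v1,v0) [+--] → (-0.8541, -0.93, 0.46866)–(-0.8541, -0.93, -1.07)  len=1.5387
  (v2,v4,v0) [-+-] → (-0.8541, 0.40734, -1.07)–(-0.8541, -0.93, -1.07)  len=1.3373
  (v1,v7,v3) [-+-] → (-0.8541, -0.40734, 1.07)–(-0.8541, 0.93, 1.07)  len=1.3373
  (v5,v1,v4) [+-+] → (-0.8541, -0.93, 1.07)–(-0.8541, -0.93, 0.46866)  len=0.6013
  (v5,v7,v1) [++-] → (-0.8541, -0.40734, 1.07)–(-0.8541, -0.93, 1.07)  len=0.5227
  (v3,v7,v2) [-+-] → (-0.8541, 0.93, 1.07)–(-0.8541, 0.93, -0.46866)  len=1.5387
  (v6,v4,v2) [++-] → (-0.8541, 0.40734, -1.07)–(-0.8541, 0.93, -1.07)  len=0.5227
  (v2,v7,v6) [-++] → (-0.8541, 0.93, -0.46866)–(-0.8541, 0.93, -1.07)  len=0.6013

Chained into 1 loop(s):
  loop 1: 8 segments, perimeter = 8.0000
Total perimeter = 8.000


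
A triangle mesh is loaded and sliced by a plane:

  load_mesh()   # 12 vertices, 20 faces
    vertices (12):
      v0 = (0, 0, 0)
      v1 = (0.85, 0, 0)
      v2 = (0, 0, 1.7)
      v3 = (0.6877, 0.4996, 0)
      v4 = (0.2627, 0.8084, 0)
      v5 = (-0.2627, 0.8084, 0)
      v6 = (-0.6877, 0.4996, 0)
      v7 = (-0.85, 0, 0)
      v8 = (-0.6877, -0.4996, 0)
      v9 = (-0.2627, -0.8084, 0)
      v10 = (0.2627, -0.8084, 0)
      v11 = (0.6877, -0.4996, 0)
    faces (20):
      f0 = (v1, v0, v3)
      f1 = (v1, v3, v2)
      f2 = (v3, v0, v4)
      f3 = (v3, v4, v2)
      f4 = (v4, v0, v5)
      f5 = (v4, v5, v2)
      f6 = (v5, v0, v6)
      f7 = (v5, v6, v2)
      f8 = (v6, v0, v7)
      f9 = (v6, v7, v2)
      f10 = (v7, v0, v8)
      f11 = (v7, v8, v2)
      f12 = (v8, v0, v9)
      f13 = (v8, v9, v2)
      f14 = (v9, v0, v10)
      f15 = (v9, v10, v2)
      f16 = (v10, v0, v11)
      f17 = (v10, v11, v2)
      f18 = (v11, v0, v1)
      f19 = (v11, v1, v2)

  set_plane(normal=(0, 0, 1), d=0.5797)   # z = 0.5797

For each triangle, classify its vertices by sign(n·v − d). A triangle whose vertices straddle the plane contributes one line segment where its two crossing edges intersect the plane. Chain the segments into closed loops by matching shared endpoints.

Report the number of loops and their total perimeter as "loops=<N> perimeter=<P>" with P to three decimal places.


loops=1 perimeter=3.462

Straddling triangles (10 of 20):
  (v1,v3,v2) [--+] → (0.453194, 0.329236, 0.5797)–(0.56015, 0, 0.5797)  len=0.3462
  (v3,v4,v2) [--+] → (0.173119, 0.532736, 0.5797)–(0.453194, 0.329236, 0.5797)  len=0.3462
  (v4,v5,v2) [--+] → (-0.173119, 0.532736, 0.5797)–(0.173119, 0.532736, 0.5797)  len=0.3462
  (v5,v6,v2) [--+] → (-0.453194, 0.329236, 0.5797)–(-0.173119, 0.532736, 0.5797)  len=0.3462
  (v6,v7,v2) [--+] → (-0.56015, 0, 0.5797)–(-0.453194, 0.329236, 0.5797)  len=0.3462
  (v7,v8,v2) [--+] → (-0.453194, -0.329236, 0.5797)–(-0.56015, 0, 0.5797)  len=0.3462
  (v8,v9,v2) [--+] → (-0.173119, -0.532736, 0.5797)–(-0.453194, -0.329236, 0.5797)  len=0.3462
  (v9,v10,v2) [--+] → (0.173119, -0.532736, 0.5797)–(-0.173119, -0.532736, 0.5797)  len=0.3462
  (v10,v11,v2) [--+] → (0.453194, -0.329236, 0.5797)–(0.173119, -0.532736, 0.5797)  len=0.3462
  (v11,v1,v2) [--+] → (0.56015, 0, 0.5797)–(0.453194, -0.329236, 0.5797)  len=0.3462

Chained into 1 loop(s):
  loop 1: 10 segments, perimeter = 3.4620
Total perimeter = 3.462


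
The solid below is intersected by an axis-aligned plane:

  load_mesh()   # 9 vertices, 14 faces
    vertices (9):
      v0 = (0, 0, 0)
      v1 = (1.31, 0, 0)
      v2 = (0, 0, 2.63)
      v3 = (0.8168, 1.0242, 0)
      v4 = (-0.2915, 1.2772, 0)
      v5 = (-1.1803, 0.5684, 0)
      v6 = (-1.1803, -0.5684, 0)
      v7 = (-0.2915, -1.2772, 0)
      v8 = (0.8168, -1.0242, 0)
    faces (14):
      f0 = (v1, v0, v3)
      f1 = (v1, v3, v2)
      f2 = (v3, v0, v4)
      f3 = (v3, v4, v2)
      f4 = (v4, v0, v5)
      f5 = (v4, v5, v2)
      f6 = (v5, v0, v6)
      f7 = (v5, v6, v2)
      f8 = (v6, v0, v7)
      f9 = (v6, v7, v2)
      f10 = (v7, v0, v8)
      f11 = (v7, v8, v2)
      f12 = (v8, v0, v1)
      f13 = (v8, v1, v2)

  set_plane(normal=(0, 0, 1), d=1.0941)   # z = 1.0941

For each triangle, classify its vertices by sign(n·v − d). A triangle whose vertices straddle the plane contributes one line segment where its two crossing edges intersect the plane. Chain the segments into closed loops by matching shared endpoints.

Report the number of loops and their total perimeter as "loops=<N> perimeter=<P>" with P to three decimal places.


loops=1 perimeter=4.647

Straddling triangles (7 of 14):
  (v1,v3,v2) [--+] → (0.477005, 0.598125, 1.0941)–(0.76503, 0, 1.0941)  len=0.6639
  (v3,v4,v2) [--+] → (-0.170234, 0.745875, 1.0941)–(0.477005, 0.598125, 1.0941)  len=0.6639
  (v4,v5,v2) [--+] → (-0.689286, 0.331941, 1.0941)–(-0.170234, 0.745875, 1.0941)  len=0.6639
  (v5,v6,v2) [--+] → (-0.689286, -0.331941, 1.0941)–(-0.689286, 0.331941, 1.0941)  len=0.6639
  (v6,v7,v2) [--+] → (-0.170234, -0.745875, 1.0941)–(-0.689286, -0.331941, 1.0941)  len=0.6639
  (v7,v8,v2) [--+] → (0.477005, -0.598125, 1.0941)–(-0.170234, -0.745875, 1.0941)  len=0.6639
  (v8,v1,v2) [--+] → (0.76503, 0, 1.0941)–(0.477005, -0.598125, 1.0941)  len=0.6639

Chained into 1 loop(s):
  loop 1: 7 segments, perimeter = 4.6472
Total perimeter = 4.647


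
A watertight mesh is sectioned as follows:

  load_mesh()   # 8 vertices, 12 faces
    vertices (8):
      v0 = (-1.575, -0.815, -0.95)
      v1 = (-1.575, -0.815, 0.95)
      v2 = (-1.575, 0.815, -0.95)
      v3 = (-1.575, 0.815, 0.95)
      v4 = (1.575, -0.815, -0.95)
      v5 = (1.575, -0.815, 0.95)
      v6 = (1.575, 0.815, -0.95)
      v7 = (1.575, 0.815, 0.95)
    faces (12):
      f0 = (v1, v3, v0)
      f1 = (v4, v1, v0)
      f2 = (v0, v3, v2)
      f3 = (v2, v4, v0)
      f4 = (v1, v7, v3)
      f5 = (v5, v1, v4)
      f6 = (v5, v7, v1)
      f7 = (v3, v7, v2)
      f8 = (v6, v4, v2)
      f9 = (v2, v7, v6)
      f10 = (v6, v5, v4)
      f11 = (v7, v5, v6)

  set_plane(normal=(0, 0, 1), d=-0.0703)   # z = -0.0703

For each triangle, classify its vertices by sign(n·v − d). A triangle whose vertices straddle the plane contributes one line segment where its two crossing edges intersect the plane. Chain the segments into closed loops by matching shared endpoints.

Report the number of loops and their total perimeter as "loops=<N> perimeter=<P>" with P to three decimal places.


loops=1 perimeter=9.560

Straddling triangles (8 of 12):
  (v1,v3,v0) [++-] → (-1.575, -0.06031, -0.0703)–(-1.575, -0.815, -0.0703)  len=0.7547
  (v4,v1,v0) [-+-] → (0.11655, -0.815, -0.0703)–(-1.575, -0.815, -0.0703)  len=1.6916
  (v0,v3,v2) [-+-] → (-1.575, -0.06031, -0.0703)–(-1.575, 0.815, -0.0703)  len=0.8753
  (v5,v1,v4) [++-] → (0.11655, -0.815, -0.0703)–(1.575, -0.815, -0.0703)  len=1.4584
  (v3,v7,v2) [++-] → (-0.11655, 0.815, -0.0703)–(-1.575, 0.815, -0.0703)  len=1.4584
  (v2,v7,v6) [-+-] → (-0.11655, 0.815, -0.0703)–(1.575, 0.815, -0.0703)  len=1.6916
  (v6,v5,v4) [-+-] → (1.575, 0.06031, -0.0703)–(1.575, -0.815, -0.0703)  len=0.8753
  (v7,v5,v6) [++-] → (1.575, 0.06031, -0.0703)–(1.575, 0.815, -0.0703)  len=0.7547

Chained into 1 loop(s):
  loop 1: 8 segments, perimeter = 9.5600
Total perimeter = 9.560


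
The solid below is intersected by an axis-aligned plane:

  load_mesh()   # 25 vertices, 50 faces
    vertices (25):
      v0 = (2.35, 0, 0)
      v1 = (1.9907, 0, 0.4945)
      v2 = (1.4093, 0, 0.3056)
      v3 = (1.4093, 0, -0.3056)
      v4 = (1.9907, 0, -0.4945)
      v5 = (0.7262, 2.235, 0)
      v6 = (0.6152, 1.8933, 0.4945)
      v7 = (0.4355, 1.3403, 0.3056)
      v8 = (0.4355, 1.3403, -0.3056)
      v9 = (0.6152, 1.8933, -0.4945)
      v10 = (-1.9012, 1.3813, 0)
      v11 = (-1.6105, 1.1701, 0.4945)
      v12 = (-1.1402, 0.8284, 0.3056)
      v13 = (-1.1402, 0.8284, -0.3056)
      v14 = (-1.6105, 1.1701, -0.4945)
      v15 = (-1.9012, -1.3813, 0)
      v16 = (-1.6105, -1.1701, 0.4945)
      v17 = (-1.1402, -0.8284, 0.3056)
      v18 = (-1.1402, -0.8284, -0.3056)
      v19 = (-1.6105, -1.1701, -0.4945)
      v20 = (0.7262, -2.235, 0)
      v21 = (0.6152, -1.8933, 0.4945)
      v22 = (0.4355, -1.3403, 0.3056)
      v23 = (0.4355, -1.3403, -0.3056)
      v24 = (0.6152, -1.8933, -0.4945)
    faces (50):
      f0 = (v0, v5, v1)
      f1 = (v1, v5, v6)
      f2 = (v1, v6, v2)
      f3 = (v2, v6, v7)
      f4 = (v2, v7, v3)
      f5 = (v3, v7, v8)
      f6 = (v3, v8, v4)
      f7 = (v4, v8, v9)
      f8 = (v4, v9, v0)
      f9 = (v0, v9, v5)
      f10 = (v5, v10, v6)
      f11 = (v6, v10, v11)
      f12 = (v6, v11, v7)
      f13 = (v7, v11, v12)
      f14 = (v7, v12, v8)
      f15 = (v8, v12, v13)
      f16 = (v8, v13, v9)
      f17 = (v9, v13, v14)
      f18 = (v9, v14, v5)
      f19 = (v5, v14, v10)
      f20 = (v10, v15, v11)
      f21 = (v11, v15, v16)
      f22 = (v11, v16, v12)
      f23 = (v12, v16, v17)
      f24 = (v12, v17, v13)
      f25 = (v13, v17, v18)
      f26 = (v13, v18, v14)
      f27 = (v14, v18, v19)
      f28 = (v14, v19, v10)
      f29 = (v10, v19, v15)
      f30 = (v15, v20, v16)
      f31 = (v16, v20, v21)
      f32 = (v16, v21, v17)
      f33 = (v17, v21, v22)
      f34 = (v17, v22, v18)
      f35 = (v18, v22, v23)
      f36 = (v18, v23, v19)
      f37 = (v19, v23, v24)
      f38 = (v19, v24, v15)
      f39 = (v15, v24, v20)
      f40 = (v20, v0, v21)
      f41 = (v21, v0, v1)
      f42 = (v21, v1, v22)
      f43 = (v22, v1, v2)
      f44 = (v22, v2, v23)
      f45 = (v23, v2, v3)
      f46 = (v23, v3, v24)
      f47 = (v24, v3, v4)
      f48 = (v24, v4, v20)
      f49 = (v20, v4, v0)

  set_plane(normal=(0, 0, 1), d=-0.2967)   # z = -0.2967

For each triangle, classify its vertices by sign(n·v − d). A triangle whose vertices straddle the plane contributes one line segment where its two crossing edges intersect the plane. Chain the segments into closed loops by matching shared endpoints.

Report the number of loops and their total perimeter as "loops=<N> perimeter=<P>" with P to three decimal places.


Straddling triangles (20 of 50):
  (v2,v7,v3) [++-] → (1.39512, 0.0195168, -0.2967)–(1.4093, 0, -0.2967)  len=0.0241
  (v3,v7,v8) [-+-] → (1.39512, 0.0195168, -0.2967)–(0.4355, 1.3403, -0.2967)  len=1.6326
  (v4,v9,v0) [--+] → (1.30912, 1.13598, -0.2967)–(2.13442, 0, -0.2967)  len=1.4041
  (v0,v9,v5) [+-+] → (1.30912, 1.13598, -0.2967)–(0.6596, 2.02998, -0.2967)  len=1.1050
  (v7,v12,v8) [++-] → (0.412555, 1.33285, -0.2967)–(0.4355, 1.3403, -0.2967)  len=0.0241
  (v8,v12,v13) [-+-] → (0.412555, 1.33285, -0.2967)–(-1.1402, 0.8284, -0.2967)  len=1.6326
  (v9,v14,v5) [--+] → (-0.67582, 1.59606, -0.2967)–(0.6596, 2.02998, -0.2967)  len=1.4041
  (v5,v14,v10) [+-+] → (-0.67582, 1.59606, -0.2967)–(-1.72678, 1.25458, -0.2967)  len=1.1050
  (v12,v17,v13) [++-] → (-1.1402, 0.804274, -0.2967)–(-1.1402, 0.8284, -0.2967)  len=0.0241
  (v13,v17,v18) [-+-] → (-1.1402, 0.804274, -0.2967)–(-1.1402, -0.8284, -0.2967)  len=1.6327
  (v14,v19,v10) [--+] → (-1.72678, -0.14954, -0.2967)–(-1.72678, 1.25458, -0.2967)  len=1.4041
  (v10,v19,v15) [+-+] → (-1.72678, -0.14954, -0.2967)–(-1.72678, -1.25458, -0.2967)  len=1.1050
  (v17,v22,v18) [++-] → (-1.11726, -0.835854, -0.2967)–(-1.1402, -0.8284, -0.2967)  len=0.0241
  (v18,v22,v23) [-+-] → (-1.11726, -0.835854, -0.2967)–(0.4355, -1.3403, -0.2967)  len=1.6326
  (v19,v24,v15) [--+] → (-0.39136, -1.6885, -0.2967)–(-1.72678, -1.25458, -0.2967)  len=1.4041
  (v15,v24,v20) [+-+] → (-0.39136, -1.6885, -0.2967)–(0.6596, -2.02998, -0.2967)  len=1.1050
  (v22,v2,v23) [++-] → (0.44968, -1.32078, -0.2967)–(0.4355, -1.3403, -0.2967)  len=0.0241
  (v23,v2,v3) [-+-] → (0.44968, -1.32078, -0.2967)–(1.4093, 0, -0.2967)  len=1.6326
  (v24,v4,v20) [--+] → (1.4849, -0.894, -0.2967)–(0.6596, -2.02998, -0.2967)  len=1.4041
  (v20,v4,v0) [+-+] → (1.4849, -0.894, -0.2967)–(2.13442, 0, -0.2967)  len=1.1050

Chained into 2 loop(s):
  loop 1: 10 segments, perimeter = 8.2838
  loop 2: 10 segments, perimeter = 12.5459
Total perimeter = 20.830

loops=2 perimeter=20.830


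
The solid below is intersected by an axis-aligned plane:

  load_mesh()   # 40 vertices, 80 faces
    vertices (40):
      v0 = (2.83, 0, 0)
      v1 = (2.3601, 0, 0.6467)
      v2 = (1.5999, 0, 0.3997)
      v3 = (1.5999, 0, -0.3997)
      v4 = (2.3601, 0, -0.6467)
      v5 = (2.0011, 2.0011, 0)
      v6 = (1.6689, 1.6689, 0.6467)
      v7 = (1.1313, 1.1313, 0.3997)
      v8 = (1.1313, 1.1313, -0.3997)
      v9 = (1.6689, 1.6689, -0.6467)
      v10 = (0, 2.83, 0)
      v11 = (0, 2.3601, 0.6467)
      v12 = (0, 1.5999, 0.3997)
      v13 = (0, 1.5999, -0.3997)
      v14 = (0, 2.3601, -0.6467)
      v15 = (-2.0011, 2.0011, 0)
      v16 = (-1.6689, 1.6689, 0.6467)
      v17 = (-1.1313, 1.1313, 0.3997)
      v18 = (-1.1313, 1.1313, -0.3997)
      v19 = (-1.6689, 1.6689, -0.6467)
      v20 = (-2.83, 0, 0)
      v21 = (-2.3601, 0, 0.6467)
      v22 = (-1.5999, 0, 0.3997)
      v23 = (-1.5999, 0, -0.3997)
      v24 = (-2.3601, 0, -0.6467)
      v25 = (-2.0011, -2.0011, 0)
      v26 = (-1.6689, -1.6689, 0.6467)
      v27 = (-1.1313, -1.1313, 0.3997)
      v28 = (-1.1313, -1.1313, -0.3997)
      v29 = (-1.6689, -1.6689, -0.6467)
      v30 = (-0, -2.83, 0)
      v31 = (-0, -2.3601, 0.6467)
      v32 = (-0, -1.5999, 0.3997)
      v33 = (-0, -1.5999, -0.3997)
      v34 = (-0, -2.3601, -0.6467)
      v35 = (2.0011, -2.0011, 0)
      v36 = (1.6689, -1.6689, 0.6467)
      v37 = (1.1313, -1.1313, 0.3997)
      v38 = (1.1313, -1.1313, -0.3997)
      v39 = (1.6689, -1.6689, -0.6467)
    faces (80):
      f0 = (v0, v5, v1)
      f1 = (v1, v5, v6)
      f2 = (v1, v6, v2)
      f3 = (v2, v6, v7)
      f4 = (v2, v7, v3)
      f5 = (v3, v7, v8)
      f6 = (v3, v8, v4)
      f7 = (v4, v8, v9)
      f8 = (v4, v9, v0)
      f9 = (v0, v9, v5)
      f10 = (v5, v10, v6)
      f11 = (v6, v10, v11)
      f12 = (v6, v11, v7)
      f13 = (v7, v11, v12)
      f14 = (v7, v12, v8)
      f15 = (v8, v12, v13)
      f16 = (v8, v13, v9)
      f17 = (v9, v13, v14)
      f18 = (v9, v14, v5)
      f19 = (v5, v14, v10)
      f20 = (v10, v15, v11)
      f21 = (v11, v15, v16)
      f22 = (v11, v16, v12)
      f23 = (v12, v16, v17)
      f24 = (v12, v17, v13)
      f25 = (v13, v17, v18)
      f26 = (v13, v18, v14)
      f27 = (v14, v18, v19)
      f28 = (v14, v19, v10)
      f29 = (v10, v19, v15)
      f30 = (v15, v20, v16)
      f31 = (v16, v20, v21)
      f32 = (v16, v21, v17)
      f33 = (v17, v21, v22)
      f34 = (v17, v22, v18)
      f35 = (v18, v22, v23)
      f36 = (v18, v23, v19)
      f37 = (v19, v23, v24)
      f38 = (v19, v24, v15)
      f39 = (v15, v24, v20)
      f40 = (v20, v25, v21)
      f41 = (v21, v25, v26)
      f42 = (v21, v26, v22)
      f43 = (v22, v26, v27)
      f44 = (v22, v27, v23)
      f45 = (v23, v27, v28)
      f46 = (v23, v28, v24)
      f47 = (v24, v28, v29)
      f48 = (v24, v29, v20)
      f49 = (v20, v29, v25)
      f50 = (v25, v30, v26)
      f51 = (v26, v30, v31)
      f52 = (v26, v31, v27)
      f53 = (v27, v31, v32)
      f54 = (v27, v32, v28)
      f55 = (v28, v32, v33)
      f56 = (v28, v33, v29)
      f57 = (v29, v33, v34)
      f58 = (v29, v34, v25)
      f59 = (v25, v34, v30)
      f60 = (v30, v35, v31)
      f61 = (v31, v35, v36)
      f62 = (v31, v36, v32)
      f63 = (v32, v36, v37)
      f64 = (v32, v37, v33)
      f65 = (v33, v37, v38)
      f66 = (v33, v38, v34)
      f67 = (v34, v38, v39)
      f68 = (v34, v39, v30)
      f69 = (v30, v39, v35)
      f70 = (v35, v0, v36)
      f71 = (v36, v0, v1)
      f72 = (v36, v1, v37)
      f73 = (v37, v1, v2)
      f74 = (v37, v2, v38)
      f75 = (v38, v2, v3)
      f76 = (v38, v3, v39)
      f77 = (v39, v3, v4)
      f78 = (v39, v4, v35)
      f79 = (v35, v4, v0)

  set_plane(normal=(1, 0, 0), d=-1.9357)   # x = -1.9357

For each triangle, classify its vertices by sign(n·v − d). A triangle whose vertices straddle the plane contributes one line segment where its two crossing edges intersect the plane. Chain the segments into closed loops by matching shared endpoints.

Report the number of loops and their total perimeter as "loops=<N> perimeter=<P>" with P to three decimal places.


Straddling triangles (18 of 80):
  (v10,v15,v11) [+-+] → (-1.9357, 2.02819, 0)–(-1.9357, 2.01283, 0.0211355)  len=0.0261
  (v11,v15,v16) [+-+] → (-1.9357, 2.01283, 0.0211355)–(-1.9357, 1.9357, 0.127315)  len=0.1312
  (v10,v19,v15) [++-] → (-1.9357, 1.9357, -0.127315)–(-1.9357, 2.02819, 0)  len=0.1574
  (v15,v20,v16) [--+] → (-1.9357, 1.28542, 0.4981)–(-1.9357, 1.9357, 0.127315)  len=0.7486
  (v16,v20,v21) [+--] → (-1.9357, 1.28542, 0.4981)–(-1.9357, 1.02471, 0.6467)  len=0.3001
  (v16,v21,v17) [+-+] → (-1.9357, 1.02471, 0.6467)–(-1.9357, 0.390726, 0.561392)  len=0.6397
  (v17,v21,v22) [+-+] → (-1.9357, 0.390726, 0.561392)–(-1.9357, 0, 0.508806)  len=0.3942
  (v19,v23,v24) [++-] → (-1.9357, 0, -0.508806)–(-1.9357, 1.02471, -0.6467)  len=1.0339
  (v19,v24,v15) [+--] → (-1.9357, 1.02471, -0.6467)–(-1.9357, 1.9357, -0.127315)  len=1.0486
  (v21,v25,v26) [--+] → (-1.9357, -1.9357, 0.127315)–(-1.9357, -1.02471, 0.6467)  len=1.0486
  (v21,v26,v22) [-++] → (-1.9357, -1.02471, 0.6467)–(-1.9357, 0, 0.508806)  len=1.0339
  (v23,v28,v24) [++-] → (-1.9357, -0.390726, -0.561392)–(-1.9357, 0, -0.508806)  len=0.3942
  (v24,v28,v29) [-++] → (-1.9357, -0.390726, -0.561392)–(-1.9357, -1.02471, -0.6467)  len=0.6397
  (v24,v29,v20) [-+-] → (-1.9357, -1.02471, -0.6467)–(-1.9357, -1.28542, -0.4981)  len=0.3001
  (v20,v29,v25) [-+-] → (-1.9357, -1.28542, -0.4981)–(-1.9357, -1.9357, -0.127315)  len=0.7486
  (v25,v30,v26) [-++] → (-1.9357, -2.02819, 0)–(-1.9357, -1.9357, 0.127315)  len=0.1574
  (v29,v34,v25) [++-] → (-1.9357, -2.01283, -0.0211355)–(-1.9357, -1.9357, -0.127315)  len=0.1312
  (v25,v34,v30) [-++] → (-1.9357, -2.01283, -0.0211355)–(-1.9357, -2.02819, 0)  len=0.0261

Chained into 1 loop(s):
  loop 1: 18 segments, perimeter = 8.9598
Total perimeter = 8.960

loops=1 perimeter=8.960
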